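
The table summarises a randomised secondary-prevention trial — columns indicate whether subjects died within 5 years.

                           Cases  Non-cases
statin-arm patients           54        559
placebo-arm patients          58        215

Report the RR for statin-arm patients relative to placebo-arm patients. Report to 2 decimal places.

0.41

risk, statin-arm patients = 54/613 = 0.0881
risk, placebo-arm patients = 58/273 = 0.2125
RR = 0.0881 / 0.2125 = 0.41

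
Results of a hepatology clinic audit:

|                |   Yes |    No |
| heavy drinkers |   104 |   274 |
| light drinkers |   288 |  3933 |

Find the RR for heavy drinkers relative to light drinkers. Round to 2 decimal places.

RR = 4.03

risk, heavy drinkers = 104/378 = 0.2751
risk, light drinkers = 288/4221 = 0.0682
RR = 0.2751 / 0.0682 = 4.03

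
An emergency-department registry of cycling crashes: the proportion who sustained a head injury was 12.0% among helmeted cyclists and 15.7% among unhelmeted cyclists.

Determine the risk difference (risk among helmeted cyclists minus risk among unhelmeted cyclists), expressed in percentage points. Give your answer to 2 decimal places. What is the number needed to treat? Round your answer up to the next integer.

risk difference = 0.1200 − 0.1570 = -0.0370 → -3.70 percentage points
absolute risk difference = 0.037000
1 / 0.037000 = 27.027 → round up → 28

RD = -3.70; NNT = 28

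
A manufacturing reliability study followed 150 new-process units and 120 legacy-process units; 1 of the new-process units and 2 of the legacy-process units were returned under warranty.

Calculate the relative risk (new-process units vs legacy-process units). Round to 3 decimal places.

risk, new-process units = 1/150 = 0.00667
risk, legacy-process units = 2/120 = 0.01667
RR = 0.00667 / 0.01667 = 0.400

0.400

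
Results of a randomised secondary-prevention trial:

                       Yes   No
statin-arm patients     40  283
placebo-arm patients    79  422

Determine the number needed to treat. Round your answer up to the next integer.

risk, statin-arm patients = 40/323 = 0.123839
risk, placebo-arm patients = 79/501 = 0.157685
absolute risk difference = 0.033846
1 / 0.033846 = 29.546 → round up → 30

NNT: 30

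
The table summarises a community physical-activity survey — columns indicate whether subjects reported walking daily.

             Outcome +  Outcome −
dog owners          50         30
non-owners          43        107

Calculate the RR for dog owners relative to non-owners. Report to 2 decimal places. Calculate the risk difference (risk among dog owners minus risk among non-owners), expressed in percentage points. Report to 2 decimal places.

risk, dog owners = 50/80 = 0.6250
risk, non-owners = 43/150 = 0.2867
RR = 0.6250 / 0.2867 = 2.18
risk difference = 0.6250 − 0.2867 = 0.3383 → 33.83 percentage points

RR = 2.18; RD = 33.83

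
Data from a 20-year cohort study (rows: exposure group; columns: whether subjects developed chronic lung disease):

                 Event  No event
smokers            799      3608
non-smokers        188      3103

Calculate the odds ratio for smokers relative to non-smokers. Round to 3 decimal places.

odds, smokers = 799/3608 = 0.2215
odds, non-smokers = 188/3103 = 0.0606
OR = 0.2215 / 0.0606 = 3.655

3.655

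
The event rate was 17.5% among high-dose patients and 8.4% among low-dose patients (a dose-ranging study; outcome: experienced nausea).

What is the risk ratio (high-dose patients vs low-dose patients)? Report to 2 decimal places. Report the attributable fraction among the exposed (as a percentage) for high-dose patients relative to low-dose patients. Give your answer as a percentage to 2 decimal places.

RR = 0.1750 / 0.0840 = 2.08
AR% = (0.1750 − 0.0840) / 0.1750 = 0.5200 → 52.00%

RR = 2.08; AR% = 52.00%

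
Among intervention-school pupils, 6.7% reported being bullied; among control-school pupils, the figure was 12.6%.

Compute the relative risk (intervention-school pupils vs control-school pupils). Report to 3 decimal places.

RR = 0.0670 / 0.1260 = 0.532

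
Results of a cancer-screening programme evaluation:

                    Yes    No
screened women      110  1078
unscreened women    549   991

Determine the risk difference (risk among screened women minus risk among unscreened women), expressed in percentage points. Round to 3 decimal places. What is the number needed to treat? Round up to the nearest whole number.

risk, screened women = 110/1188 = 0.0926
risk, unscreened women = 549/1540 = 0.3565
risk difference = 0.0926 − 0.3565 = -0.2639 → -26.390 percentage points
absolute risk difference = 0.263901
1 / 0.263901 = 3.789 → round up → 4

RD = -26.390; NNT = 4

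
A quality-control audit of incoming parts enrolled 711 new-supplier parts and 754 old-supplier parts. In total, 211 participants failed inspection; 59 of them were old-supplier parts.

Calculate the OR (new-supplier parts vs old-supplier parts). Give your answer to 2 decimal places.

3.20

new-supplier parts with the outcome: 211 − 59 = 152
new-supplier parts without the outcome: 711 − 152 = 559
old-supplier parts without the outcome: 754 − 59 = 695
OR = (152 × 695) / (559 × 59) = 105640/32981 ≈ 3.20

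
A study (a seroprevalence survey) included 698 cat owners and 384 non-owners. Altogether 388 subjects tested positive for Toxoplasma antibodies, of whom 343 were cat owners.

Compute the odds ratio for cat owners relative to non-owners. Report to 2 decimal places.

7.28

cat owners without the outcome: 698 − 343 = 355
non-owners with the outcome: 388 − 343 = 45
non-owners without the outcome: 384 − 45 = 339
OR = (343 × 339) / (355 × 45) = 116277/15975 ≈ 7.28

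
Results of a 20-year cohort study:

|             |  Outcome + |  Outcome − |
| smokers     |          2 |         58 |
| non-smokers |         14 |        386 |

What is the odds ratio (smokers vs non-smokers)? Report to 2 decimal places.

0.95

odds, smokers = 2/58 = 0.03448
odds, non-smokers = 14/386 = 0.03627
OR = 0.03448 / 0.03627 = 0.95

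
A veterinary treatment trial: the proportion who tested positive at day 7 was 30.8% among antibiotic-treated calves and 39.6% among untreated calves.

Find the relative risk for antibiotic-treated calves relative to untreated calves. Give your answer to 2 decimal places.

RR = 0.3080 / 0.3960 = 0.78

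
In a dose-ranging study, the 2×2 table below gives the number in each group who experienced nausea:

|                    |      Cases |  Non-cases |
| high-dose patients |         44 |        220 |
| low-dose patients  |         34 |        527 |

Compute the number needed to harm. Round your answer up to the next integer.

NNH = 10

risk, high-dose patients = 44/264 = 0.166667
risk, low-dose patients = 34/561 = 0.060606
absolute risk difference = 0.106061
1 / 0.106061 = 9.429 → round up → 10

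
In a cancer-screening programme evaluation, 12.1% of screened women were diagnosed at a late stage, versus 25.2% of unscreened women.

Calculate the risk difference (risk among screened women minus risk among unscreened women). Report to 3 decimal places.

risk difference = 0.1210 − 0.2520 = -0.131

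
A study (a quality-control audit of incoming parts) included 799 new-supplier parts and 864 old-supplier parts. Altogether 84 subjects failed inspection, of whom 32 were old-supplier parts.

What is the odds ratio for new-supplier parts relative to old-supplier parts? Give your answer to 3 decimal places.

new-supplier parts with the outcome: 84 − 32 = 52
new-supplier parts without the outcome: 799 − 52 = 747
old-supplier parts without the outcome: 864 − 32 = 832
OR = (52 × 832) / (747 × 32) = 43264/23904 ≈ 1.810

1.810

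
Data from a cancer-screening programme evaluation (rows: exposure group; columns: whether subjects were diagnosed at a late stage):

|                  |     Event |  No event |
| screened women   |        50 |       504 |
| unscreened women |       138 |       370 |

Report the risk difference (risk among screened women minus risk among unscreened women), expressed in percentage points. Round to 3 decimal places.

-18.140

risk, screened women = 50/554 = 0.0903
risk, unscreened women = 138/508 = 0.2717
risk difference = 0.0903 − 0.2717 = -0.1814 → -18.140 percentage points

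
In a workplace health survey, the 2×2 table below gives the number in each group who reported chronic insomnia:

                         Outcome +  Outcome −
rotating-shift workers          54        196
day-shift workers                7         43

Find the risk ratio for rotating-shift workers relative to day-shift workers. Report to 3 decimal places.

risk, rotating-shift workers = 54/250 = 0.2160
risk, day-shift workers = 7/50 = 0.1400
RR = 0.2160 / 0.1400 = 1.543

1.543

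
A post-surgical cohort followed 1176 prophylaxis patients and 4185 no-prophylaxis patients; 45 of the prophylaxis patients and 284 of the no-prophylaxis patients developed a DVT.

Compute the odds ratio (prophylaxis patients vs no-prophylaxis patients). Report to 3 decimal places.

OR = (45 × 3901) / (1131 × 284) = 175545/321204 ≈ 0.547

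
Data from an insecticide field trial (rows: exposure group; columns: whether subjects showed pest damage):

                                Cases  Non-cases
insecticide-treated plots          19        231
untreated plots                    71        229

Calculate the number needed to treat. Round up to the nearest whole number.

NNT = 7

risk, insecticide-treated plots = 19/250 = 0.076000
risk, untreated plots = 71/300 = 0.236667
absolute risk difference = 0.160667
1 / 0.160667 = 6.224 → round up → 7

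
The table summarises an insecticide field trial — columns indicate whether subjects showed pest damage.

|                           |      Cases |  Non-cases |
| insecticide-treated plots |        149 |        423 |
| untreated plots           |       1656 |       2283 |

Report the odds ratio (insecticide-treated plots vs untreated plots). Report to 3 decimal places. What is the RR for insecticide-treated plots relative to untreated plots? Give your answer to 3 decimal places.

OR = (149 × 2283) / (423 × 1656) = 340167/700488 ≈ 0.486
risk, insecticide-treated plots = 149/572 = 0.2605
risk, untreated plots = 1656/3939 = 0.4204
RR = 0.2605 / 0.4204 = 0.620

OR = 0.486; RR = 0.620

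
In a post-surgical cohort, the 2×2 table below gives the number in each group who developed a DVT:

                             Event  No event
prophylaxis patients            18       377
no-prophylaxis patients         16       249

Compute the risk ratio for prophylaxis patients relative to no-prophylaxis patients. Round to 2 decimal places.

RR = 0.75

risk, prophylaxis patients = 18/395 = 0.04557
risk, no-prophylaxis patients = 16/265 = 0.06038
RR = 0.04557 / 0.06038 = 0.75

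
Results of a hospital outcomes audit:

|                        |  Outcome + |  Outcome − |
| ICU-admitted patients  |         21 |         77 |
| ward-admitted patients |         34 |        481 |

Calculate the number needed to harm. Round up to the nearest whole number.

risk, ICU-admitted patients = 21/98 = 0.214286
risk, ward-admitted patients = 34/515 = 0.066019
absolute risk difference = 0.148266
1 / 0.148266 = 6.745 → round up → 7

7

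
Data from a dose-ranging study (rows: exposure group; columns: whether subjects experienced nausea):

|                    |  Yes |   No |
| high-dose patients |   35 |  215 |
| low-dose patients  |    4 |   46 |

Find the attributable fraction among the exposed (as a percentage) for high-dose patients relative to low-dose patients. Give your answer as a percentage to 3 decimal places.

42.857%

risk, high-dose patients = 35/250 = 0.1400
risk, low-dose patients = 4/50 = 0.0800
AR% = (0.1400 − 0.0800) / 0.1400 = 0.4286 → 42.857%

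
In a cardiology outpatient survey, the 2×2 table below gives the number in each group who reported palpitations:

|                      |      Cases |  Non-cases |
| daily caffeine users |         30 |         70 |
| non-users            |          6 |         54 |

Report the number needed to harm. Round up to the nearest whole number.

NNH = 5

risk, daily caffeine users = 30/100 = 0.300000
risk, non-users = 6/60 = 0.100000
absolute risk difference = 0.200000
1 / 0.200000 = 5.000 → round up → 5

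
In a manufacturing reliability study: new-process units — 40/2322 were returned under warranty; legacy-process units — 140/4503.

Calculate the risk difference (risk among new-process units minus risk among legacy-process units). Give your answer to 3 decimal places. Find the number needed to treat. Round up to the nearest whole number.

risk, new-process units = 40/2322 = 0.01723
risk, legacy-process units = 140/4503 = 0.03109
risk difference = 0.01723 − 0.03109 = -0.014
absolute risk difference = 0.013864
1 / 0.013864 = 72.129 → round up → 73

RD = -0.014; NNT = 73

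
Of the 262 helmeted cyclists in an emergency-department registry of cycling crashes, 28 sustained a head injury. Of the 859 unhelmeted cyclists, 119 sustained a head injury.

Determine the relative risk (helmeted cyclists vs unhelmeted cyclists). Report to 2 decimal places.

risk, helmeted cyclists = 28/262 = 0.1069
risk, unhelmeted cyclists = 119/859 = 0.1385
RR = 0.1069 / 0.1385 = 0.77

RR ≈ 0.77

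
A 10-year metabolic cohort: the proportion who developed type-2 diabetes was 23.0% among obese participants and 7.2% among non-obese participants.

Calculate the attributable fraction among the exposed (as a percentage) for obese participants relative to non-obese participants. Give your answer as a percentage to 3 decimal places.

AR% = (0.2300 − 0.0720) / 0.2300 = 0.6870 → 68.696%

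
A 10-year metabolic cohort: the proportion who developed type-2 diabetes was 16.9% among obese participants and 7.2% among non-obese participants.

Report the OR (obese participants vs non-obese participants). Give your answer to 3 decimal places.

OR: 2.621

odds, obese participants = 0.1690/0.8310 = 0.2034
odds, non-obese participants = 0.0720/0.9280 = 0.0776
OR = 0.2034 / 0.0776 = 2.621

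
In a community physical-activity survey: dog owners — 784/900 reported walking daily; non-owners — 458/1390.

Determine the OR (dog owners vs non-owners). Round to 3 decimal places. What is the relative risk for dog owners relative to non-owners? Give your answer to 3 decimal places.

OR = 13.753; RR = 2.644

OR = (784 × 932) / (116 × 458) = 730688/53128 ≈ 13.753
risk, dog owners = 784/900 = 0.8711
risk, non-owners = 458/1390 = 0.3295
RR = 0.8711 / 0.3295 = 2.644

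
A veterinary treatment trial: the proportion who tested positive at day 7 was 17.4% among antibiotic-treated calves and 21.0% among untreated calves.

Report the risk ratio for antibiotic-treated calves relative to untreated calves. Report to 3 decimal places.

RR = 0.1740 / 0.2100 = 0.829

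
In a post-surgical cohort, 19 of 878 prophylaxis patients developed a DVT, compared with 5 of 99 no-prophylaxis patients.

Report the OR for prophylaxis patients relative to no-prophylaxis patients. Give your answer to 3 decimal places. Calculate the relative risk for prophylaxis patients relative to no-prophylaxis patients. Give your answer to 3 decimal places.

OR = 0.416; RR = 0.428

odds, prophylaxis patients = 19/859 = 0.02212
odds, no-prophylaxis patients = 5/94 = 0.05319
OR = 0.02212 / 0.05319 = 0.416
risk, prophylaxis patients = 19/878 = 0.02164
risk, no-prophylaxis patients = 5/99 = 0.05051
RR = 0.02164 / 0.05051 = 0.428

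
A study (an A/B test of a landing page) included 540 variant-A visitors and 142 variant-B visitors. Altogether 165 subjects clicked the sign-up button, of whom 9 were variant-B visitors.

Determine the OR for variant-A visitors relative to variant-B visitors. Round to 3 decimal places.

variant-A visitors with the outcome: 165 − 9 = 156
variant-A visitors without the outcome: 540 − 156 = 384
variant-B visitors without the outcome: 142 − 9 = 133
OR = (156 × 133) / (384 × 9) = 20748/3456 ≈ 6.003

OR = 6.003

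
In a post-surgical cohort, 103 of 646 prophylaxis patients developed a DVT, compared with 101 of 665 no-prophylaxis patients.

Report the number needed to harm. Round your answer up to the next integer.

NNH = 133

risk, prophylaxis patients = 103/646 = 0.159443
risk, no-prophylaxis patients = 101/665 = 0.151880
absolute risk difference = 0.007563
1 / 0.007563 = 132.223 → round up → 133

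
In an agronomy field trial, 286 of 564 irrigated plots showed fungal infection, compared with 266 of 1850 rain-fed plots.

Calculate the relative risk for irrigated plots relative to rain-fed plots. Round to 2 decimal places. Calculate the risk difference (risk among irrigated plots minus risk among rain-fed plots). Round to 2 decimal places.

RR = 3.53; RD = 0.36

risk, irrigated plots = 286/564 = 0.5071
risk, rain-fed plots = 266/1850 = 0.1438
RR = 0.5071 / 0.1438 = 3.53
risk difference = 0.5071 − 0.1438 = 0.36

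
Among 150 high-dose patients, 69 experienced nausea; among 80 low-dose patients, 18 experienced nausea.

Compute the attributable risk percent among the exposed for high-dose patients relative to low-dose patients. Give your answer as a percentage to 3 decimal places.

risk, high-dose patients = 69/150 = 0.4600
risk, low-dose patients = 18/80 = 0.2250
AR% = (0.4600 − 0.2250) / 0.4600 = 0.5109 → 51.087%

51.087%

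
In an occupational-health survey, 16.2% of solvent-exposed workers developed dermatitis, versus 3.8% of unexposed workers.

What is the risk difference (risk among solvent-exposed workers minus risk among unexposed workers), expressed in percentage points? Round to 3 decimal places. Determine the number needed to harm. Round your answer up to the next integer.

RD = 12.400; NNH = 9

risk difference = 0.16200 − 0.03800 = 0.12400 → 12.400 percentage points
absolute risk difference = 0.124000
1 / 0.124000 = 8.065 → round up → 9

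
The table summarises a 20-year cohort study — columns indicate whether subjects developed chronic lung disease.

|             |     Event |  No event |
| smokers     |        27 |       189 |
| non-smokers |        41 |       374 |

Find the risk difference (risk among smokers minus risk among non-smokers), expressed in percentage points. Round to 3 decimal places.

risk, smokers = 27/216 = 0.1250
risk, non-smokers = 41/415 = 0.0988
risk difference = 0.1250 − 0.0988 = 0.0262 → 2.620 percentage points

2.620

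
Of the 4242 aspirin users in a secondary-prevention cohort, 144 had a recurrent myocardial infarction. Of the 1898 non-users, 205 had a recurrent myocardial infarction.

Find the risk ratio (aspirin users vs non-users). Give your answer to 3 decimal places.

risk, aspirin users = 144/4242 = 0.03395
risk, non-users = 205/1898 = 0.10801
RR = 0.03395 / 0.10801 = 0.314

0.314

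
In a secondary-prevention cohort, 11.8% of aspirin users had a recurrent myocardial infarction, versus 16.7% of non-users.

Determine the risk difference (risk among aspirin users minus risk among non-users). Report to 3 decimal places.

risk difference = 0.1180 − 0.1670 = -0.049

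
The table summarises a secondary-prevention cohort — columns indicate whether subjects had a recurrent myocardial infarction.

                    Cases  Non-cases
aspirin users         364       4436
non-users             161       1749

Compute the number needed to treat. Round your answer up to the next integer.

risk, aspirin users = 364/4800 = 0.075833
risk, non-users = 161/1910 = 0.084293
absolute risk difference = 0.008460
1 / 0.008460 = 118.203 → round up → 119

119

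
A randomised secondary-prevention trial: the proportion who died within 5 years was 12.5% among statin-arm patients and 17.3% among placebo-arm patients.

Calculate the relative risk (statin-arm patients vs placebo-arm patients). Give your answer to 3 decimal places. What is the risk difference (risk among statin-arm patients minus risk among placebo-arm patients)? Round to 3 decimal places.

RR = 0.1250 / 0.1730 = 0.723
risk difference = 0.1250 − 0.1730 = -0.048

RR = 0.723; RD = -0.048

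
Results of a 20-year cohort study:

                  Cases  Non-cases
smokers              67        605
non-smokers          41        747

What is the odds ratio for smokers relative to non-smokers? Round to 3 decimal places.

OR = (67 × 747) / (605 × 41) = 50049/24805 ≈ 2.018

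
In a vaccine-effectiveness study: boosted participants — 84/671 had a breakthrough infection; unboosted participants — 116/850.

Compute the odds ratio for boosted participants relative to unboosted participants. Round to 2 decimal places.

OR = (84 × 734) / (587 × 116) = 61656/68092 ≈ 0.91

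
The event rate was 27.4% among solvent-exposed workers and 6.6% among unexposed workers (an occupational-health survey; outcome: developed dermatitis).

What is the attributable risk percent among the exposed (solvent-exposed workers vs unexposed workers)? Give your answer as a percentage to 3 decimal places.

AR% = (0.2740 − 0.0660) / 0.2740 = 0.7591 → 75.912%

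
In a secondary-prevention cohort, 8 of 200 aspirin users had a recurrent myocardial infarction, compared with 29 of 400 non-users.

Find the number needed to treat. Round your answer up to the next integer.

31

risk, aspirin users = 8/200 = 0.040000
risk, non-users = 29/400 = 0.072500
absolute risk difference = 0.032500
1 / 0.032500 = 30.769 → round up → 31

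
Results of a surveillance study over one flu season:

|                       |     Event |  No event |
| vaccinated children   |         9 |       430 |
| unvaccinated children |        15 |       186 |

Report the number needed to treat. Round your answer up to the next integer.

risk, vaccinated children = 9/439 = 0.020501
risk, unvaccinated children = 15/201 = 0.074627
absolute risk difference = 0.054126
1 / 0.054126 = 18.475 → round up → 19

19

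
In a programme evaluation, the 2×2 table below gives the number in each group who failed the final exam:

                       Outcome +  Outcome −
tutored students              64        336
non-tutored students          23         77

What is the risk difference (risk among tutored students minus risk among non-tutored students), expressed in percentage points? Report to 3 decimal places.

-7.000

risk, tutored students = 64/400 = 0.1600
risk, non-tutored students = 23/100 = 0.2300
risk difference = 0.1600 − 0.2300 = -0.0700 → -7.000 percentage points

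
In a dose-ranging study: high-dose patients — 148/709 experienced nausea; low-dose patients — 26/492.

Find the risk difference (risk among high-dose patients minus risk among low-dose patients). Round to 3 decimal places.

RD: 0.156

risk, high-dose patients = 148/709 = 0.2087
risk, low-dose patients = 26/492 = 0.0528
risk difference = 0.2087 − 0.0528 = 0.156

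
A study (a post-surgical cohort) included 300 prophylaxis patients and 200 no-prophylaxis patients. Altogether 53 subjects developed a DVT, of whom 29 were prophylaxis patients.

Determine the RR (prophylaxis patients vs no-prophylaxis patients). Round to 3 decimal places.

prophylaxis patients without the outcome: 300 − 29 = 271
no-prophylaxis patients with the outcome: 53 − 29 = 24
no-prophylaxis patients without the outcome: 200 − 24 = 176
risk, prophylaxis patients = 29/300 = 0.0967
risk, no-prophylaxis patients = 24/200 = 0.1200
RR = 0.0967 / 0.1200 = 0.806

0.806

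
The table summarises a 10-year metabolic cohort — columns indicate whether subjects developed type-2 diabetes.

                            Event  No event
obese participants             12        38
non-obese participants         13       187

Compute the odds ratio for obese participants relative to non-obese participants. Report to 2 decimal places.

OR = (12 × 187) / (38 × 13) = 2244/494 ≈ 4.54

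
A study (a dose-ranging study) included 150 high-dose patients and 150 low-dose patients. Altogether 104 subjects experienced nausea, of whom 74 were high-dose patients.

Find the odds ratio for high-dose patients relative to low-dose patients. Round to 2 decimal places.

high-dose patients without the outcome: 150 − 74 = 76
low-dose patients with the outcome: 104 − 74 = 30
low-dose patients without the outcome: 150 − 30 = 120
OR = (74 × 120) / (76 × 30) = 8880/2280 ≈ 3.89

3.89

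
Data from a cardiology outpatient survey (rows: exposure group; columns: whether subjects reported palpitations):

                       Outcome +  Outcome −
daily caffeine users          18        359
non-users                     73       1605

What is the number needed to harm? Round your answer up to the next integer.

236

risk, daily caffeine users = 18/377 = 0.047745
risk, non-users = 73/1678 = 0.043504
absolute risk difference = 0.004241
1 / 0.004241 = 235.793 → round up → 236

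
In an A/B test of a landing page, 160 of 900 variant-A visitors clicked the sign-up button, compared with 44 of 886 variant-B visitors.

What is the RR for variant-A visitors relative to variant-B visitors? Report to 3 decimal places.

3.580

risk, variant-A visitors = 160/900 = 0.17778
risk, variant-B visitors = 44/886 = 0.04966
RR = 0.17778 / 0.04966 = 3.580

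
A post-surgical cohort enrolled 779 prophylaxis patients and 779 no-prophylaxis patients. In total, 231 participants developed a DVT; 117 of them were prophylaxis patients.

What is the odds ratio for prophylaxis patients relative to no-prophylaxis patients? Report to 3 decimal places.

prophylaxis patients without the outcome: 779 − 117 = 662
no-prophylaxis patients with the outcome: 231 − 117 = 114
no-prophylaxis patients without the outcome: 779 − 114 = 665
odds, prophylaxis patients = 117/662 = 0.1767
odds, no-prophylaxis patients = 114/665 = 0.1714
OR = 0.1767 / 0.1714 = 1.031

1.031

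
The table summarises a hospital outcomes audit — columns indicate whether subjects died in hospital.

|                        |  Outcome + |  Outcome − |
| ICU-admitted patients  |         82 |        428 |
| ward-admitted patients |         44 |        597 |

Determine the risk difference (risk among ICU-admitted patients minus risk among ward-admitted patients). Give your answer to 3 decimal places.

risk, ICU-admitted patients = 82/510 = 0.1608
risk, ward-admitted patients = 44/641 = 0.0686
risk difference = 0.1608 − 0.0686 = 0.092

0.092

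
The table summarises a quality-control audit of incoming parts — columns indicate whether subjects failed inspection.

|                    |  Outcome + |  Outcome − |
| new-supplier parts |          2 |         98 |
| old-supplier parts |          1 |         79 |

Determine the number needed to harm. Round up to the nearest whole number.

risk, new-supplier parts = 2/100 = 0.020000
risk, old-supplier parts = 1/80 = 0.012500
absolute risk difference = 0.007500
1 / 0.007500 = 133.333 → round up → 134

134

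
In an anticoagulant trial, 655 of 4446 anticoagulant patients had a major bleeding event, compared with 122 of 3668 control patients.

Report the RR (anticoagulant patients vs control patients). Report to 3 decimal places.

4.429

risk, anticoagulant patients = 655/4446 = 0.14732
risk, control patients = 122/3668 = 0.03326
RR = 0.14732 / 0.03326 = 4.429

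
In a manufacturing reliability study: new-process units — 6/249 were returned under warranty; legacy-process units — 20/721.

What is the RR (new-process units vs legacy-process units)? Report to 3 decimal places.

RR = 0.869

risk, new-process units = 6/249 = 0.02410
risk, legacy-process units = 20/721 = 0.02774
RR = 0.02410 / 0.02774 = 0.869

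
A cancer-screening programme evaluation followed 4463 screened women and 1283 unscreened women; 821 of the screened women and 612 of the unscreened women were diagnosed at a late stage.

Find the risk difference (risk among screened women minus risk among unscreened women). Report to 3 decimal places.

risk, screened women = 821/4463 = 0.1840
risk, unscreened women = 612/1283 = 0.4770
risk difference = 0.1840 − 0.4770 = -0.293

-0.293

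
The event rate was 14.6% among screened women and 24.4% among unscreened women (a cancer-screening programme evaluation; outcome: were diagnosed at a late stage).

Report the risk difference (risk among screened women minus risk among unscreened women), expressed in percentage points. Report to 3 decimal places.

risk difference = 0.1460 − 0.2440 = -0.0980 → -9.800 percentage points

RD = -9.800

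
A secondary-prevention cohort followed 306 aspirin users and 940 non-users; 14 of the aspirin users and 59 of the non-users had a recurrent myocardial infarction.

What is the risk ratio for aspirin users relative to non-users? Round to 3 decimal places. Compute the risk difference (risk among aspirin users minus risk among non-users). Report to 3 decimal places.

risk, aspirin users = 14/306 = 0.04575
risk, non-users = 59/940 = 0.06277
RR = 0.04575 / 0.06277 = 0.729
risk difference = 0.04575 − 0.06277 = -0.017

RR = 0.729; RD = -0.017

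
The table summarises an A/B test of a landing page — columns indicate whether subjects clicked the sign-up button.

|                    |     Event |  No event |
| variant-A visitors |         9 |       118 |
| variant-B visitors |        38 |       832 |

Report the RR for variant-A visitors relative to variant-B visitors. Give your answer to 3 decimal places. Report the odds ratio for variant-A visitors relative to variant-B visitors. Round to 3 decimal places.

risk, variant-A visitors = 9/127 = 0.07087
risk, variant-B visitors = 38/870 = 0.04368
RR = 0.07087 / 0.04368 = 1.622
OR = (9 × 832) / (118 × 38) = 7488/4484 ≈ 1.670

RR = 1.622; OR = 1.670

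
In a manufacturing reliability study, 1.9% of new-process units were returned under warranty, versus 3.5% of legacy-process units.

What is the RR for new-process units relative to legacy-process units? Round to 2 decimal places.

RR = 0.01900 / 0.03500 = 0.54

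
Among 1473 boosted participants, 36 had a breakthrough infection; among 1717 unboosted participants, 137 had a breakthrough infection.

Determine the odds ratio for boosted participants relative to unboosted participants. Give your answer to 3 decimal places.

odds, boosted participants = 36/1437 = 0.02505
odds, unboosted participants = 137/1580 = 0.08671
OR = 0.02505 / 0.08671 = 0.289

OR: 0.289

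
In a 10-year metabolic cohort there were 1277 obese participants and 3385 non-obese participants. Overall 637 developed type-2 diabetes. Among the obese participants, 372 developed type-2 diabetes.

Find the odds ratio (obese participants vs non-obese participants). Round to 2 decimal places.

obese participants without the outcome: 1277 − 372 = 905
non-obese participants with the outcome: 637 − 372 = 265
non-obese participants without the outcome: 3385 − 265 = 3120
OR = (372 × 3120) / (905 × 265) = 1160640/239825 ≈ 4.84

4.84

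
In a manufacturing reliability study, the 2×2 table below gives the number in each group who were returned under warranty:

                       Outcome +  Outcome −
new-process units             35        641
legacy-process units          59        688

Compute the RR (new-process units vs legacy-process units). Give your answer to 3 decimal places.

RR ≈ 0.656

risk, new-process units = 35/676 = 0.0518
risk, legacy-process units = 59/747 = 0.0790
RR = 0.0518 / 0.0790 = 0.656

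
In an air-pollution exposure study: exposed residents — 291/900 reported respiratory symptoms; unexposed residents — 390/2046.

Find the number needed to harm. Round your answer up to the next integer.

risk, exposed residents = 291/900 = 0.323333
risk, unexposed residents = 390/2046 = 0.190616
absolute risk difference = 0.132717
1 / 0.132717 = 7.535 → round up → 8

8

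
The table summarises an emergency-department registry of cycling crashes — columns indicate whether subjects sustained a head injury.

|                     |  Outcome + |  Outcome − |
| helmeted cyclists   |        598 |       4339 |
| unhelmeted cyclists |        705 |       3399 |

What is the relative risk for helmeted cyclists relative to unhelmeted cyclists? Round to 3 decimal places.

risk, helmeted cyclists = 598/4937 = 0.1211
risk, unhelmeted cyclists = 705/4104 = 0.1718
RR = 0.1211 / 0.1718 = 0.705

RR = 0.705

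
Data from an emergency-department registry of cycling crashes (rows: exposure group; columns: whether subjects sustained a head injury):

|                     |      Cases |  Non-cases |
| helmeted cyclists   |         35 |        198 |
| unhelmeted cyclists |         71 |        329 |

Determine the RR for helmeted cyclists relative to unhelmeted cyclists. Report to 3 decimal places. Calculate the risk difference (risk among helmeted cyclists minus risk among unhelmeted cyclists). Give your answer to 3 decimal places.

risk, helmeted cyclists = 35/233 = 0.1502
risk, unhelmeted cyclists = 71/400 = 0.1775
RR = 0.1502 / 0.1775 = 0.846
risk difference = 0.1502 − 0.1775 = -0.027

RR = 0.846; RD = -0.027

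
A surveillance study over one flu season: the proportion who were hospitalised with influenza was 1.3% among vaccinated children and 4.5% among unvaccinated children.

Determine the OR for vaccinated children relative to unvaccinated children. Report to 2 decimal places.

0.28

odds, vaccinated children = 0.01300/0.98700 = 0.01317
odds, unvaccinated children = 0.04500/0.95500 = 0.04712
OR = 0.01317 / 0.04712 = 0.28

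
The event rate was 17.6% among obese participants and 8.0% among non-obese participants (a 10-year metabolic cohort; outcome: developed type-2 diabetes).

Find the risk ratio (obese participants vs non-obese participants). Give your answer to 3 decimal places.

RR = 0.1760 / 0.0800 = 2.200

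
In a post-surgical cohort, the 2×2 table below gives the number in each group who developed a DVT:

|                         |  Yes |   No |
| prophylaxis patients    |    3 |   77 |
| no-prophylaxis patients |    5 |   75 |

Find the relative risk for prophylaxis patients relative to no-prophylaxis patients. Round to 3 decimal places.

0.600

risk, prophylaxis patients = 3/80 = 0.03750
risk, no-prophylaxis patients = 5/80 = 0.06250
RR = 0.03750 / 0.06250 = 0.600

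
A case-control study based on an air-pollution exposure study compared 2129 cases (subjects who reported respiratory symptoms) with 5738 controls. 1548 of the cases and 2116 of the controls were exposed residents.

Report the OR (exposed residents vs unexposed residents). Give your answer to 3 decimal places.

OR = (1548 × 3622) / (2116 × 581) = 5606856/1229396 ≈ 4.561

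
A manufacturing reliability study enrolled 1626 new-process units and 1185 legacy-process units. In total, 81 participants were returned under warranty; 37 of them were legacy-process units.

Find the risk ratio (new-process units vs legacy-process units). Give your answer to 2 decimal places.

new-process units with the outcome: 81 − 37 = 44
new-process units without the outcome: 1626 − 44 = 1582
legacy-process units without the outcome: 1185 − 37 = 1148
risk, new-process units = 44/1626 = 0.02706
risk, legacy-process units = 37/1185 = 0.03122
RR = 0.02706 / 0.03122 = 0.87

0.87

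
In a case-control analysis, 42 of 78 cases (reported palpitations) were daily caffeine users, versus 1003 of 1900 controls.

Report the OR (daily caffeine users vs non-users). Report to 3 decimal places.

OR = (42 × 897) / (1003 × 36) = 37674/36108 ≈ 1.043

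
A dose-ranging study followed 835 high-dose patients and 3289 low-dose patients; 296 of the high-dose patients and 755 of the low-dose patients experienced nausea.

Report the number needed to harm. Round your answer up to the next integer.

risk, high-dose patients = 296/835 = 0.354491
risk, low-dose patients = 755/3289 = 0.229553
absolute risk difference = 0.124938
1 / 0.124938 = 8.004 → round up → 9

9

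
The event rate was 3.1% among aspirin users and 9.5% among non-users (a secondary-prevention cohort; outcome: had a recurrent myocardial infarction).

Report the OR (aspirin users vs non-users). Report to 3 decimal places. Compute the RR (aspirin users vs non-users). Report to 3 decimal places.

OR = 0.305; RR = 0.326

odds, aspirin users = 0.03100/0.96900 = 0.03199
odds, non-users = 0.09500/0.90500 = 0.10497
OR = 0.03199 / 0.10497 = 0.305
RR = 0.03100 / 0.09500 = 0.326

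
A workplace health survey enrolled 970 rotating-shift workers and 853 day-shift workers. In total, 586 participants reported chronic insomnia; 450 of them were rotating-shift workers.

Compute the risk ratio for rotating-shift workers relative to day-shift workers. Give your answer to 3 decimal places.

2.910

rotating-shift workers without the outcome: 970 − 450 = 520
day-shift workers with the outcome: 586 − 450 = 136
day-shift workers without the outcome: 853 − 136 = 717
risk, rotating-shift workers = 450/970 = 0.4639
risk, day-shift workers = 136/853 = 0.1594
RR = 0.4639 / 0.1594 = 2.910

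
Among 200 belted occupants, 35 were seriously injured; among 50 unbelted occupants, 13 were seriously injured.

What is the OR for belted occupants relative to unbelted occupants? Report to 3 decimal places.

OR = (35 × 37) / (165 × 13) = 1295/2145 ≈ 0.604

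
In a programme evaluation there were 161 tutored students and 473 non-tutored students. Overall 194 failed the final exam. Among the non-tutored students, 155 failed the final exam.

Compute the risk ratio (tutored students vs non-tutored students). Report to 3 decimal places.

tutored students with the outcome: 194 − 155 = 39
tutored students without the outcome: 161 − 39 = 122
non-tutored students without the outcome: 473 − 155 = 318
risk, tutored students = 39/161 = 0.2422
risk, non-tutored students = 155/473 = 0.3277
RR = 0.2422 / 0.3277 = 0.739

RR ≈ 0.739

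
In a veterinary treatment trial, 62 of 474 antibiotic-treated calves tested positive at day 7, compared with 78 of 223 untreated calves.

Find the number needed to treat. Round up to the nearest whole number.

risk, antibiotic-treated calves = 62/474 = 0.130802
risk, untreated calves = 78/223 = 0.349776
absolute risk difference = 0.218974
1 / 0.218974 = 4.567 → round up → 5

NNT ≈ 5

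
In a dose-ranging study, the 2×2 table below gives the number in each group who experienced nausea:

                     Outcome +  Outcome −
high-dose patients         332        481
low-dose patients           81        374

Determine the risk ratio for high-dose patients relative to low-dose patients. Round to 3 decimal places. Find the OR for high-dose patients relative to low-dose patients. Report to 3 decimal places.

risk, high-dose patients = 332/813 = 0.4084
risk, low-dose patients = 81/455 = 0.1780
RR = 0.4084 / 0.1780 = 2.294
odds, high-dose patients = 332/481 = 0.6902
odds, low-dose patients = 81/374 = 0.2166
OR = 0.6902 / 0.2166 = 3.187

RR = 2.294; OR = 3.187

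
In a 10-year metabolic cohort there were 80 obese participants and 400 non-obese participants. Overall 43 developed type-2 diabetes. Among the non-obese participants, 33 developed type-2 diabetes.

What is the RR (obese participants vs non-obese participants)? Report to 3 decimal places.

obese participants with the outcome: 43 − 33 = 10
obese participants without the outcome: 80 − 10 = 70
non-obese participants without the outcome: 400 − 33 = 367
risk, obese participants = 10/80 = 0.1250
risk, non-obese participants = 33/400 = 0.0825
RR = 0.1250 / 0.0825 = 1.515

RR ≈ 1.515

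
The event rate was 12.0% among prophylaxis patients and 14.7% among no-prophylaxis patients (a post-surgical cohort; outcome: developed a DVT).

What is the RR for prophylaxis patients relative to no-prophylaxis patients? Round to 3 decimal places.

RR = 0.1200 / 0.1470 = 0.816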